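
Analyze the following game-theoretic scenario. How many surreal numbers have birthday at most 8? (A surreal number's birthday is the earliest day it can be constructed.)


Day 0: {|} = 0 is born. Count = 1.
Day n: the number of surreal numbers born by day n is 2^(n+1) - 1.
By day 0: 2^1 - 1 = 1
By day 1: 2^2 - 1 = 3
By day 2: 2^3 - 1 = 7
By day 3: 2^4 - 1 = 15
By day 4: 2^5 - 1 = 31
By day 5: 2^6 - 1 = 63
By day 6: 2^7 - 1 = 127
By day 7: 2^8 - 1 = 255
By day 8: 2^9 - 1 = 511
By day 8: 511 surreal numbers.

511


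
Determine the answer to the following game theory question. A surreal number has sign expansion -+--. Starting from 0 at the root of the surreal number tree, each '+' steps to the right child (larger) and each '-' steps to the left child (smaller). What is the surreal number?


Sign expansion: -+--
Rule: track bounds (lo, hi), initially (-inf, +inf). On '+', the current value becomes lo and we move to the simplest number in (value, hi): value + 1 if hi = +inf, otherwise the midpoint (value + hi)/2. On '-', the current value becomes hi and we move to value - 1 if lo = -inf, otherwise the midpoint (lo + value)/2.
Start at 0.
Step 1: sign = -, move left. Bounds: (-inf, 0). Value = -1
Step 2: sign = +, move right. Bounds: (-1, 0). Value = -1/2
Step 3: sign = -, move left. Bounds: (-1, -1/2). Value = -3/4
Step 4: sign = -, move left. Bounds: (-1, -3/4). Value = -7/8
The surreal number with sign expansion -+-- is -7/8.

-7/8


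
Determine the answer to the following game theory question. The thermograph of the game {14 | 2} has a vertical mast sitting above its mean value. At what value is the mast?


Game = {14 | 2}, a switch {a | b} with numbers a > b.
Its thermograph has left wall a - t and right wall b + t, which meet at t = (a - b)/2, where both equal (a + b)/2. So the mast (mean value) is at (a + b)/2.
Mean = (14 + (2))/2 = 16/2 = 8

8


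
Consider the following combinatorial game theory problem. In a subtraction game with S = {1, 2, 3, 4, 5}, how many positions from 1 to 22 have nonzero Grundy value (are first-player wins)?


Subtraction set S = {1, 2, 3, 4, 5}, so G(n) = n mod 6.
G(n) = 0 when n is a multiple of 6.
Multiples of 6 in [1, 22]: 3
N-positions (nonzero Grundy) = 22 - 3 = 19

19


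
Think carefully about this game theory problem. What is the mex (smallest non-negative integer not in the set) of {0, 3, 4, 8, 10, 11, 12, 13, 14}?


Set = {0, 3, 4, 8, 10, 11, 12, 13, 14}
0 is in the set.
1 is NOT in the set. This is the mex.
mex = 1

1


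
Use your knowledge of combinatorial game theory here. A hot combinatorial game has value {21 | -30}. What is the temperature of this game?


The game is {21 | -30}, a switch {a | b} with numbers a > b.
Cooling {a | b} by t gives {a - t | b + t}, which stops being hot when a - t = b + t, i.e. at t = (a - b)/2. So the temperature of a switch is (a - b)/2.
Temperature = (Left option - Right option) / 2
= (21 - (-30)) / 2
= 51 / 2
= 51/2

51/2


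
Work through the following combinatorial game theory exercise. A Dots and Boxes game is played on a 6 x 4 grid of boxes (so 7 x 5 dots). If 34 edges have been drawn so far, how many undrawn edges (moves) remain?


Grid: 6 x 4 boxes, i.e. 7 rows and 5 columns of dots.
Horizontal edges: (rows + 1) * cols = 7 * 4 = 28
Vertical edges: rows * (cols + 1) = 6 * 5 = 30
Total edges: 28 + 30 = 58
Edges drawn: 34
Remaining: 58 - 34 = 24

24


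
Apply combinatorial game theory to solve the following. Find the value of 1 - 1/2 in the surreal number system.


x = 1, y = 1/2
Converting to common denominator: 2
x = 2/2, y = 1/2
x - y = 1 - 1/2 = 1/2

1/2


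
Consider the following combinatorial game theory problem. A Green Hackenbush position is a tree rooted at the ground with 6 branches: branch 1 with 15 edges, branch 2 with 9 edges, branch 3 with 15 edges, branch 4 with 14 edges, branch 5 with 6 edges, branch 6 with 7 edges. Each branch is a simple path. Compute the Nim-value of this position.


The tree has 6 branches from the ground vertex.
In Green Hackenbush, the Nim-value of a simple path of length k is k.
Branch 1: length 15, Nim-value = 15
Branch 2: length 9, Nim-value = 9
Branch 3: length 15, Nim-value = 15
Branch 4: length 14, Nim-value = 14
Branch 5: length 6, Nim-value = 6
Branch 6: length 7, Nim-value = 7
Total Nim-value = XOR of all branch values:
0 XOR 15 = 15
15 XOR 9 = 6
6 XOR 15 = 9
9 XOR 14 = 7
7 XOR 6 = 1
1 XOR 7 = 6
Nim-value of the tree = 6

6


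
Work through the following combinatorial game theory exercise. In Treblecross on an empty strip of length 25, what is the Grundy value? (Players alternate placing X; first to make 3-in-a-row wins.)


Treblecross: place X on empty cells; 3-in-a-row wins.
Playing within two cells of an existing X lets the opponent win at once, so sensible play treats the cells i-2..i+2 around each X as dead. The player left with no safe cell loses, so this is a normal-play take-away game on strips of safe cells.
Placing X at cell i (0-indexed) of a strip of k safe cells leaves independent strips of sizes max(0, i-2) and max(0, k-i-3). Hence G(k) = mex{ G(max(0,i-2)) XOR G(max(0,k-i-3)) : 0 <= i < k }, with G(0) = 0.
G(1): splits (0,0):0^0=0 -> mex({0}) = 1
G(2): splits (0,0):0^0=0 -> mex({0}) = 1
G(3): splits (0,0):0^0=0 -> mex({0}) = 1
G(4): splits (0,1):0^1=1 (0,0):0^0=0 -> mex({0, 1}) = 2
G(5): splits (0,2):0^1=1 (0,1):0^1=1 (0,0):0^0=0 -> mex({0, 1}) = 2
G(6) = mex({1}) = 0
G(7) = mex({0, 1, 2}) = 3
G(8) = mex({0, 1, 2}) = 3
G(9) = mex({0, 2}) = 1
G(10) = mex({0, 2, 3}) = 1
G(11) = mex({0, 3}) = 1
G(12) = mex({1, 3}) = 0
G(13) = mex({0, 1, 2, 3}) = 4
G(14) = mex({0, 1, 2}) = 3
G(15) = mex({0, 1, 2}) = 3
G(16) = mex({0, 1, 2, 4}) = 3
G(17) = mex({0, 1, 3, 4}) = 2
G(18) = mex({0, 1, 3, 4}) = 2
G(19) = mex({0, 1, 3, 5}) = 2
G(20) = mex({0, 1, 2, 3, 5}) = 4
G(21) = mex({0, 1, 2, 3, 5}) = 4
G(22) = mex({1, 2, 6}) = 0
G(23) = mex({0, 1, 2, 3, 4, 6}) = 5
G(24) = mex({0, 1, 2, 3, 4}) = 5
G(25) = mex({0, 1, 3, 4, 7}) = 2
Therefore G(25) = 2.

2


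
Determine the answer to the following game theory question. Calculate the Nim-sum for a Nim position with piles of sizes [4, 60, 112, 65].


We need the XOR (exclusive or) of all pile sizes.
After XOR-ing pile 1 (size 4): 0 XOR 4 = 4
After XOR-ing pile 2 (size 60): 4 XOR 60 = 56
After XOR-ing pile 3 (size 112): 56 XOR 112 = 72
After XOR-ing pile 4 (size 65): 72 XOR 65 = 9
The Nim-value of this position is 9.

9


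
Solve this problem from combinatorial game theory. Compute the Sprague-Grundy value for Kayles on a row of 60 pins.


Kayles: a move removes 1 or 2 adjacent pins from a contiguous row.
Removing pins from a row of k leaves two independent rows (a, b) with a + b = k - 1 (one pin) or a + b = k - 2 (two pins); an end removal gives a = 0.
By Sprague-Grundy, G(k) = mex{ G(a) XOR G(b) } over all these splits. G(0) = 0.
G(1): splits (0,0):0^0=0 -> mex({0}) = 1
G(2): splits (0,1):0^1=1 (0,0):0^0=0 -> mex({0, 1}) = 2
G(3): splits (0,2):0^2=2 (1,1):1^1=0 (0,1):0^1=1 -> mex({0, 1, 2}) = 3
G(4): splits (0,3):0^3=3 (1,2):1^2=3 (0,2):0^2=2 (1,1):1^1=0 -> mex({0, 2, 3}) = 1
G(5): splits (0,4):0^1=1 (1,3):1^3=2 (2,2):2^2=0 (0,3):0^3=3 (1,2):1^2=3 -> mex({0, 1, 2, 3}) = 4
G(6) = mex({0, 1, 2, 4}) = 3
G(7) = mex({0, 1, 3, 4, 5}) = 2
G(8) = mex({0, 2, 3, 5, 6}) = 1
G(9) = mex({0, 1, 2, 3, 6, 7}) = 4
G(10) = mex({0, 1, 3, 4, 5, 7}) = 2
G(11) = mex({0, 1, 2, 3, 4, 5}) = 6
G(12) = mex({0, 1, 2, 3, 5, 6, 7}) = 4
G(13) = mex({0, 2, 3, 4, 6, 7}) = 1
G(14) = mex({0, 1, 4, 5, 6, 7}) = 2
G(15) = mex({0, 1, 2, 3, 4, 5, 6}) = 7
G(16) = mex({0, 2, 3, 5, 6, 7}) = 1
G(17) = mex({0, 1, 2, 3, 5, 6, 7}) = 4
G(18) = mex({0, 1, 2, 4, 5, 6}) = 3
G(19) = mex({0, 1, 3, 4, 5, 7}) = 2
G(20) = mex({0, 2, 3, 4, 5, 6, 7}) = 1
G(21) = mex({0, 1, 2, 3, 5, 6, 7}) = 4
G(22) = mex({0, 1, 2, 3, 4, 5, 7}) = 6
G(23) = mex({0, 1, 2, 3, 4, 5, 6}) = 7
G(24) = mex({0, 1, 2, 3, 5, 6, 7}) = 4
G(25) = mex({0, 2, 3, 4, 6, 7}) = 1
G(26) = mex({0, 1, 3, 4, 5, 6, 7}) = 2
G(27) = mex({0, 1, 2, 3, 4, 5, 6, 7}) = 8
G(28) = mex({0, 1, 2, 3, 4, 6, 7, 8}) = 5
G(29) = mex({0, 1, 2, 3, 5, 6, 7, 8, 9}) = 4
G(30) = mex({0, 1, 2, 3, 4, 5, 6, 9, 10}) = 7
G(31) = mex({0, 1, 3, 4, 5, 7, 10, 11}) = 2
G(32) = mex({0, 2, 3, 4, 5, 6, 7, 9, 11}) = 1
G(33) = mex({0, 1, 2, 3, 4, 5, 6, 7, 9, 12}) = 8
G(34) = mex({0, 1, 2, 3, 4, 5, 7, 8, 11, 12}) = 6
G(35) = mex({0, 1, 2, 3, 4, 5, 6, 8, 9, 10, 11}) = 7
G(36) = mex({0, 1, 2, 3, 5, 6, 7, 9, 10}) = 4
G(37) = mex({0, 2, 3, 4, 6, 7, 9, 10, 11, 12}) = 1
G(38) = mex({0, 1, 3, 4, 5, 6, 7, 9, 10, 11, 12}) = 2
G(39) = mex({0, 1, 2, 4, 5, 6, 7, 9, 10, 12, 14}) = 3
G(40) = mex({0, 2, 3, 4, 6, 7, 11, 12, 14}) = 1
G(41) = mex({0, 1, 2, 3, 5, 6, 7, 9, 10, 11, 12}) = 4
G(42) = mex({0, 1, 2, 3, 4, 5, 6, 9, 10}) = 7
G(43) = mex({0, 1, 3, 4, 5, 7, 9, 10, 12, 15}) = 2
G(44) = mex({0, 2, 3, 4, 5, 6, 7, 9, 10, 12, 15}) = 1
G(45) = mex({0, 1, 2, 3, 4, 5, 6, 7, 9, 10, 12, 14}) = 8
G(46) = mex({0, 1, 3, 4, 5, 7, 8, 11, 12, 14}) = 2
G(47) = mex({0, 1, 2, 3, 4, 5, 6, 8, 9, 10, 11, 12}) = 7
G(48) = mex({0, 1, 2, 3, 5, 6, 7, 9, 10}) = 4
G(49) = mex({0, 2, 3, 4, 6, 7, 9, 10, 11, 12, 15}) = 1
G(50) = mex({0, 1, 4, 5, 6, 7, 9, 11, 12, 14, 15}) = 2
G(51) = mex({0, 1, 2, 3, 4, 5, 6, 7, 9, 12, 14, 15}) = 8
G(52) = mex({0, 2, 3, 4, 5, 6, 7, 8, 11, 12, 15}) = 1
G(53) = mex({0, 1, 2, 3, 5, 6, 7, 8, 9, 10, 11, 12}) = 4
G(54) = mex({0, 1, 2, 3, 4, 5, 6, 9, 10}) = 7
G(55) = mex({0, 1, 3, 4, 5, 7, 9, 10, 11, 12}) = 2
G(56) = mex({0, 2, 3, 4, 5, 6, 7, 9, 10, 11, 12, 13, 14}) = 1
G(57) = mex({0, 1, 2, 3, 5, 6, 7, 9, 10, 12, 13, 14, 15}) = 4
G(58) = mex({0, 1, 3, 4, 5, 7, 11, 12, 14, 15}) = 2
G(59) = mex({0, 1, 2, 3, 4, 5, 6, 9, 10, 11, 12, 15}) = 7
G(60) = mex({0, 1, 2, 3, 5, 6, 7, 9, 10}) = 4
Therefore G(60) = 4.

4


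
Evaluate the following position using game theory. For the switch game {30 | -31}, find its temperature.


The game is {30 | -31}, a switch {a | b} with numbers a > b.
Cooling {a | b} by t gives {a - t | b + t}, which stops being hot when a - t = b + t, i.e. at t = (a - b)/2. So the temperature of a switch is (a - b)/2.
Temperature = (Left option - Right option) / 2
= (30 - (-31)) / 2
= 61 / 2
= 61/2

61/2


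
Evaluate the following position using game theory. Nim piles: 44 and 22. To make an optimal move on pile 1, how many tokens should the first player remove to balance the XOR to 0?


Piles: 44 and 22
Current XOR: 44 XOR 22 = 58 (non-zero, so this is an N-position).
To make the XOR zero, we need to find a move that balances the piles.
For pile 1 (size 44): target = 44 XOR 58 = 22
We reduce pile 1 from 44 to 22.
Tokens removed: 44 - 22 = 22
Verification: 22 XOR 22 = 0

22


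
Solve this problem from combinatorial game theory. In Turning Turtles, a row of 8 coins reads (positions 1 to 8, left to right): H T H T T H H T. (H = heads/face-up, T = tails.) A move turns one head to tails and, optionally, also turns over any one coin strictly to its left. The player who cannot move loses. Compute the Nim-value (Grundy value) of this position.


Coins: H T H T T H H T
Key fact: a single head at position k behaves exactly like a Nim heap of size k (turning it to T and optionally flipping a coin at j < k corresponds to moving the heap from k to j, or to 0), and heads combine as a disjunctive sum (two heads at the same place would cancel, matching j XOR j = 0). So the Nim-value is the XOR of the 1-indexed positions of the heads.
Face-up positions (1-indexed): [1, 3, 6, 7]
XOR 0 with 1: 0 XOR 1 = 1
XOR 1 with 3: 1 XOR 3 = 2
XOR 2 with 6: 2 XOR 6 = 4
XOR 4 with 7: 4 XOR 7 = 3
Nim-value = 3

3


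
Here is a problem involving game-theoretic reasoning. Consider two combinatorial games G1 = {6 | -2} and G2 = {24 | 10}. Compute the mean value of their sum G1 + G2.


G1 = {6 | -2}, G2 = {24 | 10}
Each is a switch {a | b} with numbers a > b; its mean value is (a + b)/2, and mean value is additive over game sums: m(G1 + G2) = m(G1) + m(G2).
Mean of G1 = (6 + (-2))/2 = 4/2 = 2
Mean of G2 = (24 + (10))/2 = 34/2 = 17
Mean of G1 + G2 = 2 + 17 = 19

19


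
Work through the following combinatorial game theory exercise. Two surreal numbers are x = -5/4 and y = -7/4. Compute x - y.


x = -5/4, y = -7/4
Converting to common denominator: 4
x = -5/4, y = -7/4
x - y = -5/4 - -7/4 = 1/2

1/2


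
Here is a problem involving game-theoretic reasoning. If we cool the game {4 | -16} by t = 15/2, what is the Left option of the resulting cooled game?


Original game: {4 | -16} (a switch {a | b} with a > b).
Cooling by t (for t below the temperature (a - b)/2 = 10) taxes each move by t: {a | b} cooled by t is {a - t | b + t}.
Cooling amount: t = 15/2
Cooled Left option: 4 - 15/2 = -7/2
Cooled Right option: -16 + 15/2 = -17/2
Cooled game: {-7/2 | -17/2}
Left option = -7/2

-7/2


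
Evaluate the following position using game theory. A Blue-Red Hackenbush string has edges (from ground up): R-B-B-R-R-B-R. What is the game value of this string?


Edges (from ground): R-B-B-R-R-B-R
By Berlekamp's sign-expansion rule, a Blue-Red Hackenbush stalk has the value of the surreal number whose sign sequence is the edge sequence with B -> + and R -> -.
Sign sequence: -++--+-
Trace the sign expansion in the surreal number tree, starting from 0:
Edge 1: R (sign -) -> bounds (-inf, 0), value = -1
Edge 2: B (sign +) -> bounds (-1, 0), value = -1/2
Edge 3: B (sign +) -> bounds (-1/2, 0), value = -1/4
Edge 4: R (sign -) -> bounds (-1/2, -1/4), value = -3/8
Edge 5: R (sign -) -> bounds (-1/2, -3/8), value = -7/16
Edge 6: B (sign +) -> bounds (-7/16, -3/8), value = -13/32
Edge 7: R (sign -) -> bounds (-7/16, -13/32), value = -27/64
Game value = -27/64

-27/64


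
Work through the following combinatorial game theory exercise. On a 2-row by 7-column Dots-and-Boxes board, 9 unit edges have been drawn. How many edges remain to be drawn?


Grid: 2 x 7 boxes, i.e. 3 rows and 8 columns of dots.
Horizontal edges: (rows + 1) * cols = 3 * 7 = 21
Vertical edges: rows * (cols + 1) = 2 * 8 = 16
Total edges: 21 + 16 = 37
Edges drawn: 9
Remaining: 37 - 9 = 28

28


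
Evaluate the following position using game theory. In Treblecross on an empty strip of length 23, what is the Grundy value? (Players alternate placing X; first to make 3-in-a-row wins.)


Treblecross: place X on empty cells; 3-in-a-row wins.
Playing within two cells of an existing X lets the opponent win at once, so sensible play treats the cells i-2..i+2 around each X as dead. The player left with no safe cell loses, so this is a normal-play take-away game on strips of safe cells.
Placing X at cell i (0-indexed) of a strip of k safe cells leaves independent strips of sizes max(0, i-2) and max(0, k-i-3). Hence G(k) = mex{ G(max(0,i-2)) XOR G(max(0,k-i-3)) : 0 <= i < k }, with G(0) = 0.
G(1): splits (0,0):0^0=0 -> mex({0}) = 1
G(2): splits (0,0):0^0=0 -> mex({0}) = 1
G(3): splits (0,0):0^0=0 -> mex({0}) = 1
G(4): splits (0,1):0^1=1 (0,0):0^0=0 -> mex({0, 1}) = 2
G(5): splits (0,2):0^1=1 (0,1):0^1=1 (0,0):0^0=0 -> mex({0, 1}) = 2
G(6) = mex({1}) = 0
G(7) = mex({0, 1, 2}) = 3
G(8) = mex({0, 1, 2}) = 3
G(9) = mex({0, 2}) = 1
G(10) = mex({0, 2, 3}) = 1
G(11) = mex({0, 3}) = 1
G(12) = mex({1, 3}) = 0
G(13) = mex({0, 1, 2, 3}) = 4
G(14) = mex({0, 1, 2}) = 3
G(15) = mex({0, 1, 2}) = 3
G(16) = mex({0, 1, 2, 4}) = 3
G(17) = mex({0, 1, 3, 4}) = 2
G(18) = mex({0, 1, 3, 4}) = 2
G(19) = mex({0, 1, 3, 5}) = 2
G(20) = mex({0, 1, 2, 3, 5}) = 4
G(21) = mex({0, 1, 2, 3, 5}) = 4
G(22) = mex({1, 2, 6}) = 0
G(23) = mex({0, 1, 2, 3, 4, 6}) = 5
Therefore G(23) = 5.

5


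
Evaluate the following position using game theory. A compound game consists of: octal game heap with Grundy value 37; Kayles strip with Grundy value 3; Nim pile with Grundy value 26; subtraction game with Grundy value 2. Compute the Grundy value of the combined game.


By the Sprague-Grundy theorem, the Grundy value of a sum of games is the XOR of individual Grundy values.
octal game heap: Grundy value = 37. Running XOR: 0 XOR 37 = 37
Kayles strip: Grundy value = 3. Running XOR: 37 XOR 3 = 38
Nim pile: Grundy value = 26. Running XOR: 38 XOR 26 = 60
subtraction game: Grundy value = 2. Running XOR: 60 XOR 2 = 62
The combined Grundy value is 62.

62


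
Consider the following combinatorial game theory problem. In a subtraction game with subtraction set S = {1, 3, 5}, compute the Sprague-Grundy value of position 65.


The subtraction set is S = {1, 3, 5}.
G(k) = mex{ G(k - s) : s in S, s <= k }. We compute iteratively: G(0) = 0.
G(1) = mex({0}) = 1
G(2) = mex({1}) = 0
G(3) = mex({0}) = 1
G(4) = mex({1}) = 0
G(5) = mex({0}) = 1
G(6) = mex({1}) = 0
Observe that G(2)..G(6) = 0, 1, 0, 1, 0 repeats G(0)..G(4) = 0, 1, 0, 1, 0.
For k >= max(S) = 5, G(k) is determined by the previous 5 values G(k-5)..G(k-1); a window of 5 consecutive values has recurred shifted by 2, so by induction G(k + 2) = G(k) for all k >= 0: the sequence is periodic from the start with period 2.
One period: G(0..1) = 0, 1.
65 mod 2 = 1, so G(65) = G(1) = 1.

1


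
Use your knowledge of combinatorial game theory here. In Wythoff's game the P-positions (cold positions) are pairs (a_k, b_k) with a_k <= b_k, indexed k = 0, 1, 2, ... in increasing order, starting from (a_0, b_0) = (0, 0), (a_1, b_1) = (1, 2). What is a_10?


By Wythoff's theorem, a_k = floor(k * phi) and b_k = floor(k * phi^2) = a_k + k, where phi = (1 + sqrt(5))/2 is the golden ratio.
phi = (1 + sqrt(5))/2 = 1.618034
k = 10
k * phi = 10 * 1.618034 = 16.180340
a_10 = floor(k * phi) = 16

16


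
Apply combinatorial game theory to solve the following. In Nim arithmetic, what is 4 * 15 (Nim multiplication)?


Nim multiplication is bilinear over XOR: (u XOR v) * w = (u*w) XOR (v*w).
So we split each operand into its bit components and XOR the pairwise Nim products.
4 = 4 (as XOR of powers of 2).
15 = 1 + 2 + 4 + 8 (as XOR of powers of 2).
Using the standard Nim-product table on single bits:
  2*2 = 3,   2*4 = 8,   2*8 = 12,
  4*4 = 6,   4*8 = 11,  8*8 = 13,
and  1*x = x (identity), k*l = l*k (commutative).
Pairwise Nim products:
  4 * 1 = 4
  4 * 2 = 8
  4 * 4 = 6
  4 * 8 = 11
XOR them: 4 XOR 8 XOR 6 XOR 11 = 1.
Result: 4 * 15 = 1 (in Nim).

1


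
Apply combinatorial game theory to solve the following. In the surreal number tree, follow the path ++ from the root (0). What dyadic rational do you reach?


Sign expansion: ++
Rule: track bounds (lo, hi), initially (-inf, +inf). On '+', the current value becomes lo and we move to the simplest number in (value, hi): value + 1 if hi = +inf, otherwise the midpoint (value + hi)/2. On '-', the current value becomes hi and we move to value - 1 if lo = -inf, otherwise the midpoint (lo + value)/2.
Start at 0.
Step 1: sign = +, move right. Bounds: (0, +inf). Value = 1
Step 2: sign = +, move right. Bounds: (1, +inf). Value = 2
The surreal number with sign expansion ++ is 2.

2


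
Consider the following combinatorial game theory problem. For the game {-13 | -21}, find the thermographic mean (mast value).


Game = {-13 | -21}, a switch {a | b} with numbers a > b.
Its thermograph has left wall a - t and right wall b + t, which meet at t = (a - b)/2, where both equal (a + b)/2. So the mast (mean value) is at (a + b)/2.
Mean = (-13 + (-21))/2 = -34/2 = -17

-17


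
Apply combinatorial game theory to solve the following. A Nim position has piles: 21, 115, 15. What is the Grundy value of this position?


We need the XOR (exclusive or) of all pile sizes.
After XOR-ing pile 1 (size 21): 0 XOR 21 = 21
After XOR-ing pile 2 (size 115): 21 XOR 115 = 102
After XOR-ing pile 3 (size 15): 102 XOR 15 = 105
The Nim-value of this position is 105.

105


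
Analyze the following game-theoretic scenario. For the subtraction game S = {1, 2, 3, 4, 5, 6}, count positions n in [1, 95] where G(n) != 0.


Subtraction set S = {1, 2, 3, 4, 5, 6}, so G(n) = n mod 7.
G(n) = 0 when n is a multiple of 7.
Multiples of 7 in [1, 95]: 13
N-positions (nonzero Grundy) = 95 - 13 = 82

82


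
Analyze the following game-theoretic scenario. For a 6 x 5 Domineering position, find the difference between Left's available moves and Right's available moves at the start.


Board is 6 x 5 (rows x cols).
Left (vertical) placements: (rows-1) * cols = 5 * 5 = 25
Right (horizontal) placements: rows * (cols-1) = 6 * 4 = 24
Advantage = Left - Right = 25 - 24 = 1

1


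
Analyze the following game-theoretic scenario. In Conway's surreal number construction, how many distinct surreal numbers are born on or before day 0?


Day 0: {|} = 0 is born. Count = 1.
Day n: the number of surreal numbers born by day n is 2^(n+1) - 1.
By day 0: 2^1 - 1 = 1
By day 0: 1 surreal numbers.

1


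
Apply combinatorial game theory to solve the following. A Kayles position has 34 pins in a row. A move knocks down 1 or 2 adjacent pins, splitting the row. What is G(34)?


Kayles: a move removes 1 or 2 adjacent pins from a contiguous row.
Removing pins from a row of k leaves two independent rows (a, b) with a + b = k - 1 (one pin) or a + b = k - 2 (two pins); an end removal gives a = 0.
By Sprague-Grundy, G(k) = mex{ G(a) XOR G(b) } over all these splits. G(0) = 0.
G(1): splits (0,0):0^0=0 -> mex({0}) = 1
G(2): splits (0,1):0^1=1 (0,0):0^0=0 -> mex({0, 1}) = 2
G(3): splits (0,2):0^2=2 (1,1):1^1=0 (0,1):0^1=1 -> mex({0, 1, 2}) = 3
G(4): splits (0,3):0^3=3 (1,2):1^2=3 (0,2):0^2=2 (1,1):1^1=0 -> mex({0, 2, 3}) = 1
G(5): splits (0,4):0^1=1 (1,3):1^3=2 (2,2):2^2=0 (0,3):0^3=3 (1,2):1^2=3 -> mex({0, 1, 2, 3}) = 4
G(6) = mex({0, 1, 2, 4}) = 3
G(7) = mex({0, 1, 3, 4, 5}) = 2
G(8) = mex({0, 2, 3, 5, 6}) = 1
G(9) = mex({0, 1, 2, 3, 6, 7}) = 4
G(10) = mex({0, 1, 3, 4, 5, 7}) = 2
G(11) = mex({0, 1, 2, 3, 4, 5}) = 6
G(12) = mex({0, 1, 2, 3, 5, 6, 7}) = 4
G(13) = mex({0, 2, 3, 4, 6, 7}) = 1
G(14) = mex({0, 1, 4, 5, 6, 7}) = 2
G(15) = mex({0, 1, 2, 3, 4, 5, 6}) = 7
G(16) = mex({0, 2, 3, 5, 6, 7}) = 1
G(17) = mex({0, 1, 2, 3, 5, 6, 7}) = 4
G(18) = mex({0, 1, 2, 4, 5, 6}) = 3
G(19) = mex({0, 1, 3, 4, 5, 7}) = 2
G(20) = mex({0, 2, 3, 4, 5, 6, 7}) = 1
G(21) = mex({0, 1, 2, 3, 5, 6, 7}) = 4
G(22) = mex({0, 1, 2, 3, 4, 5, 7}) = 6
G(23) = mex({0, 1, 2, 3, 4, 5, 6}) = 7
G(24) = mex({0, 1, 2, 3, 5, 6, 7}) = 4
G(25) = mex({0, 2, 3, 4, 6, 7}) = 1
G(26) = mex({0, 1, 3, 4, 5, 6, 7}) = 2
G(27) = mex({0, 1, 2, 3, 4, 5, 6, 7}) = 8
G(28) = mex({0, 1, 2, 3, 4, 6, 7, 8}) = 5
G(29) = mex({0, 1, 2, 3, 5, 6, 7, 8, 9}) = 4
G(30) = mex({0, 1, 2, 3, 4, 5, 6, 9, 10}) = 7
G(31) = mex({0, 1, 3, 4, 5, 7, 10, 11}) = 2
G(32) = mex({0, 2, 3, 4, 5, 6, 7, 9, 11}) = 1
G(33) = mex({0, 1, 2, 3, 4, 5, 6, 7, 9, 12}) = 8
G(34) = mex({0, 1, 2, 3, 4, 5, 7, 8, 11, 12}) = 6
Therefore G(34) = 6.

6


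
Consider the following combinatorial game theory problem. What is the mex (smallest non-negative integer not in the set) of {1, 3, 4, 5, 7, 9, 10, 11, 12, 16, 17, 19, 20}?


Set = {1, 3, 4, 5, 7, 9, 10, 11, 12, 16, 17, 19, 20}
0 is NOT in the set. This is the mex.
mex = 0

0


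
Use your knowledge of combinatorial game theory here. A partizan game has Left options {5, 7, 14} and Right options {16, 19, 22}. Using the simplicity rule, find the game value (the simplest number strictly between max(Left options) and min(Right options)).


Left options: {5, 7, 14}, max = 14
Right options: {16, 19, 22}, min = 16
All options are numbers and max(Left) < min(Right), so by the simplicity theorem the value is the simplest (earliest-born) number strictly between 14 and 16.
The only integer strictly between 14 and 16 is 15.
No non-integer in the interval can be simpler: if x is a non-integer in the interval, then floor(x) or ceil(x) also lies in the interval (the interval contains an integer), and both are proper prefixes of x's sign expansion, i.e. born earlier. So the game value is 15.
Game value = 15

15


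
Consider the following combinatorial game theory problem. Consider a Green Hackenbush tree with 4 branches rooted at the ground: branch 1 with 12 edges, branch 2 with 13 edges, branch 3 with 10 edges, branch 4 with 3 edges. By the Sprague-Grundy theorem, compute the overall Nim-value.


The tree has 4 branches from the ground vertex.
In Green Hackenbush, the Nim-value of a simple path of length k is k.
Branch 1: length 12, Nim-value = 12
Branch 2: length 13, Nim-value = 13
Branch 3: length 10, Nim-value = 10
Branch 4: length 3, Nim-value = 3
Total Nim-value = XOR of all branch values:
0 XOR 12 = 12
12 XOR 13 = 1
1 XOR 10 = 11
11 XOR 3 = 8
Nim-value of the tree = 8

8


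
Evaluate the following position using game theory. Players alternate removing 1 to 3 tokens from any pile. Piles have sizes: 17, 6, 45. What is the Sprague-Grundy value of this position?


Subtraction set: {1, 2, 3}
For this subtraction set, G(n) = n mod 4 (period = max + 1 = 4).
Pile 1 (size 17): G(17) = 17 mod 4 = 1
Pile 2 (size 6): G(6) = 6 mod 4 = 2
Pile 3 (size 45): G(45) = 45 mod 4 = 1
Total Grundy value = XOR of all: 1 XOR 2 XOR 1 = 2

2


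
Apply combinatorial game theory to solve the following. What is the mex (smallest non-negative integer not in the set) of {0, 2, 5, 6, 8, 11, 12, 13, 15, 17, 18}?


Set = {0, 2, 5, 6, 8, 11, 12, 13, 15, 17, 18}
0 is in the set.
1 is NOT in the set. This is the mex.
mex = 1

1


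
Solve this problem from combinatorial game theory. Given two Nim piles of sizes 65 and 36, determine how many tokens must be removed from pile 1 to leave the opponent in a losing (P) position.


Piles: 65 and 36
Current XOR: 65 XOR 36 = 101 (non-zero, so this is an N-position).
To make the XOR zero, we need to find a move that balances the piles.
For pile 1 (size 65): target = 65 XOR 101 = 36
We reduce pile 1 from 65 to 36.
Tokens removed: 65 - 36 = 29
Verification: 36 XOR 36 = 0

29


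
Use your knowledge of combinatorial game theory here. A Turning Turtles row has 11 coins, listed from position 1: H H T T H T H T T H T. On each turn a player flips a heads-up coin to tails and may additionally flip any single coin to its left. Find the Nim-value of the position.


Coins: H H T T H T H T T H T
Key fact: a single head at position k behaves exactly like a Nim heap of size k (turning it to T and optionally flipping a coin at j < k corresponds to moving the heap from k to j, or to 0), and heads combine as a disjunctive sum (two heads at the same place would cancel, matching j XOR j = 0). So the Nim-value is the XOR of the 1-indexed positions of the heads.
Face-up positions (1-indexed): [1, 2, 5, 7, 10]
XOR 0 with 1: 0 XOR 1 = 1
XOR 1 with 2: 1 XOR 2 = 3
XOR 3 with 5: 3 XOR 5 = 6
XOR 6 with 7: 6 XOR 7 = 1
XOR 1 with 10: 1 XOR 10 = 11
Nim-value = 11

11


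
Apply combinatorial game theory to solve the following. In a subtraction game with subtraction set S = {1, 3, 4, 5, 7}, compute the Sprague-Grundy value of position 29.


The subtraction set is S = {1, 3, 4, 5, 7}.
G(k) = mex{ G(k - s) : s in S, s <= k }. We compute iteratively: G(0) = 0.
G(1) = mex({0}) = 1
G(2) = mex({1}) = 0
G(3) = mex({0}) = 1
G(4) = mex({0, 1}) = 2
G(5) = mex({0, 1, 2}) = 3
G(6) = mex({0, 1, 3}) = 2
G(7) = mex({0, 1, 2}) = 3
G(8) = mex({1, 2, 3}) = 0
G(9) = mex({0, 2, 3}) = 1
G(10) = mex({1, 2, 3}) = 0
G(11) = mex({0, 2, 3}) = 1
G(12) = mex({0, 1, 3}) = 2
G(13) = mex({0, 1, 2}) = 3
G(14) = mex({0, 1, 3}) = 2
Observe that G(8)..G(14) = 0, 1, 0, 1, 2, 3, 2 repeats G(0)..G(6) = 0, 1, 0, 1, 2, 3, 2.
For k >= max(S) = 7, G(k) is determined by the previous 7 values G(k-7)..G(k-1); a window of 7 consecutive values has recurred shifted by 8, so by induction G(k + 8) = G(k) for all k >= 0: the sequence is periodic from the start with period 8.
One period: G(0..7) = 0, 1, 0, 1, 2, 3, 2, 3.
29 mod 8 = 5, so G(29) = G(5) = 3.

3


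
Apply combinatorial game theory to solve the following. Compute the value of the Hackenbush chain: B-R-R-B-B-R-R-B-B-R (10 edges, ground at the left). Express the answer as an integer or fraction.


Edges (from ground): B-R-R-B-B-R-R-B-B-R
By Berlekamp's sign-expansion rule, a Blue-Red Hackenbush stalk has the value of the surreal number whose sign sequence is the edge sequence with B -> + and R -> -.
Sign sequence: +--++--++-
Trace the sign expansion in the surreal number tree, starting from 0:
Edge 1: B (sign +) -> bounds (0, +inf), value = 1
Edge 2: R (sign -) -> bounds (0, 1), value = 1/2
Edge 3: R (sign -) -> bounds (0, 1/2), value = 1/4
Edge 4: B (sign +) -> bounds (1/4, 1/2), value = 3/8
Edge 5: B (sign +) -> bounds (3/8, 1/2), value = 7/16
Edge 6: R (sign -) -> bounds (3/8, 7/16), value = 13/32
Edge 7: R (sign -) -> bounds (3/8, 13/32), value = 25/64
Edge 8: B (sign +) -> bounds (25/64, 13/32), value = 51/128
Edge 9: B (sign +) -> bounds (51/128, 13/32), value = 103/256
Edge 10: R (sign -) -> bounds (51/128, 103/256), value = 205/512
Game value = 205/512

205/512


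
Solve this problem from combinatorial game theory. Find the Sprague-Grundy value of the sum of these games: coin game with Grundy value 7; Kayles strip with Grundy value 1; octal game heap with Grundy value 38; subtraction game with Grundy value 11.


By the Sprague-Grundy theorem, the Grundy value of a sum of games is the XOR of individual Grundy values.
coin game: Grundy value = 7. Running XOR: 0 XOR 7 = 7
Kayles strip: Grundy value = 1. Running XOR: 7 XOR 1 = 6
octal game heap: Grundy value = 38. Running XOR: 6 XOR 38 = 32
subtraction game: Grundy value = 11. Running XOR: 32 XOR 11 = 43
The combined Grundy value is 43.

43


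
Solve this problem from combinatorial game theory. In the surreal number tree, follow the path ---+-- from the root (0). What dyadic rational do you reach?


Sign expansion: ---+--
Rule: track bounds (lo, hi), initially (-inf, +inf). On '+', the current value becomes lo and we move to the simplest number in (value, hi): value + 1 if hi = +inf, otherwise the midpoint (value + hi)/2. On '-', the current value becomes hi and we move to value - 1 if lo = -inf, otherwise the midpoint (lo + value)/2.
Start at 0.
Step 1: sign = -, move left. Bounds: (-inf, 0). Value = -1
Step 2: sign = -, move left. Bounds: (-inf, -1). Value = -2
Step 3: sign = -, move left. Bounds: (-inf, -2). Value = -3
Step 4: sign = +, move right. Bounds: (-3, -2). Value = -5/2
Step 5: sign = -, move left. Bounds: (-3, -5/2). Value = -11/4
Step 6: sign = -, move left. Bounds: (-3, -11/4). Value = -23/8
The surreal number with sign expansion ---+-- is -23/8.

-23/8


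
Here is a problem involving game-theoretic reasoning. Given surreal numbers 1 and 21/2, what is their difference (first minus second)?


x = 1, y = 21/2
Converting to common denominator: 2
x = 2/2, y = 21/2
x - y = 1 - 21/2 = -19/2

-19/2


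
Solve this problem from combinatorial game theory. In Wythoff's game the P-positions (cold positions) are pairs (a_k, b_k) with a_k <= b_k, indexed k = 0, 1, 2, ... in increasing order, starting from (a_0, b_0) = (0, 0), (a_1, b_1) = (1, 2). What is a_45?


By Wythoff's theorem, a_k = floor(k * phi) and b_k = floor(k * phi^2) = a_k + k, where phi = (1 + sqrt(5))/2 is the golden ratio.
phi = (1 + sqrt(5))/2 = 1.618034
k = 45
k * phi = 45 * 1.618034 = 72.811529
a_45 = floor(k * phi) = 72

72


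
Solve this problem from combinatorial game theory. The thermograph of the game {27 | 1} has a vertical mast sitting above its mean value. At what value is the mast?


Game = {27 | 1}, a switch {a | b} with numbers a > b.
Its thermograph has left wall a - t and right wall b + t, which meet at t = (a - b)/2, where both equal (a + b)/2. So the mast (mean value) is at (a + b)/2.
Mean = (27 + (1))/2 = 28/2 = 14

14


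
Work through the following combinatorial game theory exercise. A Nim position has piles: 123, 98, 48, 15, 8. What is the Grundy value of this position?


We need the XOR (exclusive or) of all pile sizes.
After XOR-ing pile 1 (size 123): 0 XOR 123 = 123
After XOR-ing pile 2 (size 98): 123 XOR 98 = 25
After XOR-ing pile 3 (size 48): 25 XOR 48 = 41
After XOR-ing pile 4 (size 15): 41 XOR 15 = 38
After XOR-ing pile 5 (size 8): 38 XOR 8 = 46
The Nim-value of this position is 46.

46


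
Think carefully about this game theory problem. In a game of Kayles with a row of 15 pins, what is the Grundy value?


Kayles: a move removes 1 or 2 adjacent pins from a contiguous row.
Removing pins from a row of k leaves two independent rows (a, b) with a + b = k - 1 (one pin) or a + b = k - 2 (two pins); an end removal gives a = 0.
By Sprague-Grundy, G(k) = mex{ G(a) XOR G(b) } over all these splits. G(0) = 0.
G(1): splits (0,0):0^0=0 -> mex({0}) = 1
G(2): splits (0,1):0^1=1 (0,0):0^0=0 -> mex({0, 1}) = 2
G(3): splits (0,2):0^2=2 (1,1):1^1=0 (0,1):0^1=1 -> mex({0, 1, 2}) = 3
G(4): splits (0,3):0^3=3 (1,2):1^2=3 (0,2):0^2=2 (1,1):1^1=0 -> mex({0, 2, 3}) = 1
G(5): splits (0,4):0^1=1 (1,3):1^3=2 (2,2):2^2=0 (0,3):0^3=3 (1,2):1^2=3 -> mex({0, 1, 2, 3}) = 4
G(6) = mex({0, 1, 2, 4}) = 3
G(7) = mex({0, 1, 3, 4, 5}) = 2
G(8) = mex({0, 2, 3, 5, 6}) = 1
G(9) = mex({0, 1, 2, 3, 6, 7}) = 4
G(10) = mex({0, 1, 3, 4, 5, 7}) = 2
G(11) = mex({0, 1, 2, 3, 4, 5}) = 6
G(12) = mex({0, 1, 2, 3, 5, 6, 7}) = 4
G(13) = mex({0, 2, 3, 4, 6, 7}) = 1
G(14) = mex({0, 1, 4, 5, 6, 7}) = 2
G(15) = mex({0, 1, 2, 3, 4, 5, 6}) = 7
Therefore G(15) = 7.

7


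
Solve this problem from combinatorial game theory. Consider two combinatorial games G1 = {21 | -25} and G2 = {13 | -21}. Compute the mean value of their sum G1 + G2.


G1 = {21 | -25}, G2 = {13 | -21}
Each is a switch {a | b} with numbers a > b; its mean value is (a + b)/2, and mean value is additive over game sums: m(G1 + G2) = m(G1) + m(G2).
Mean of G1 = (21 + (-25))/2 = -4/2 = -2
Mean of G2 = (13 + (-21))/2 = -8/2 = -4
Mean of G1 + G2 = -2 + -4 = -6

-6


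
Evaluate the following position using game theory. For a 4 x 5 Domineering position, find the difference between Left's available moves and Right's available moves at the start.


Board is 4 x 5 (rows x cols).
Left (vertical) placements: (rows-1) * cols = 3 * 5 = 15
Right (horizontal) placements: rows * (cols-1) = 4 * 4 = 16
Advantage = Left - Right = 15 - 16 = -1

-1


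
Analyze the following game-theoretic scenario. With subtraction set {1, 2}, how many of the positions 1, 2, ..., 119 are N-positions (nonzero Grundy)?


Subtraction set S = {1, 2}, so G(n) = n mod 3.
G(n) = 0 when n is a multiple of 3.
Multiples of 3 in [1, 119]: 39
N-positions (nonzero Grundy) = 119 - 39 = 80

80


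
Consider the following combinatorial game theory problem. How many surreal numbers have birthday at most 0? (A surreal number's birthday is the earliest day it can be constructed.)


Day 0: {|} = 0 is born. Count = 1.
Day n: the number of surreal numbers born by day n is 2^(n+1) - 1.
By day 0: 2^1 - 1 = 1
By day 0: 1 surreal numbers.

1


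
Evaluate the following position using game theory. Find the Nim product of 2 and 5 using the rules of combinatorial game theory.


Nim multiplication is bilinear over XOR: (u XOR v) * w = (u*w) XOR (v*w).
So we split each operand into its bit components and XOR the pairwise Nim products.
2 = 2 (as XOR of powers of 2).
5 = 1 + 4 (as XOR of powers of 2).
Using the standard Nim-product table on single bits:
  2*2 = 3,   2*4 = 8,   2*8 = 12,
  4*4 = 6,   4*8 = 11,  8*8 = 13,
and  1*x = x (identity), k*l = l*k (commutative).
Pairwise Nim products:
  2 * 1 = 2
  2 * 4 = 8
XOR them: 2 XOR 8 = 10.
Result: 2 * 5 = 10 (in Nim).

10


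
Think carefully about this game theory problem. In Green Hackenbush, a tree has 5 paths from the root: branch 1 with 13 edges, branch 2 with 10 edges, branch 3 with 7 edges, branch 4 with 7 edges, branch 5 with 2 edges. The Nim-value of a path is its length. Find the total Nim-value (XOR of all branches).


The tree has 5 branches from the ground vertex.
In Green Hackenbush, the Nim-value of a simple path of length k is k.
Branch 1: length 13, Nim-value = 13
Branch 2: length 10, Nim-value = 10
Branch 3: length 7, Nim-value = 7
Branch 4: length 7, Nim-value = 7
Branch 5: length 2, Nim-value = 2
Total Nim-value = XOR of all branch values:
0 XOR 13 = 13
13 XOR 10 = 7
7 XOR 7 = 0
0 XOR 7 = 7
7 XOR 2 = 5
Nim-value of the tree = 5

5


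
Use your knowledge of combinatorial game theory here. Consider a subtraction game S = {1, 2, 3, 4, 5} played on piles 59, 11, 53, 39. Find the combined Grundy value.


Subtraction set: {1, 2, 3, 4, 5}
For this subtraction set, G(n) = n mod 6 (period = max + 1 = 6).
Pile 1 (size 59): G(59) = 59 mod 6 = 5
Pile 2 (size 11): G(11) = 11 mod 6 = 5
Pile 3 (size 53): G(53) = 53 mod 6 = 5
Pile 4 (size 39): G(39) = 39 mod 6 = 3
Total Grundy value = XOR of all: 5 XOR 5 XOR 5 XOR 3 = 6

6


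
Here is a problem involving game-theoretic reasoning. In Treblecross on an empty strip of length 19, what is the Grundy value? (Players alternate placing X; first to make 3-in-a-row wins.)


Treblecross: place X on empty cells; 3-in-a-row wins.
Playing within two cells of an existing X lets the opponent win at once, so sensible play treats the cells i-2..i+2 around each X as dead. The player left with no safe cell loses, so this is a normal-play take-away game on strips of safe cells.
Placing X at cell i (0-indexed) of a strip of k safe cells leaves independent strips of sizes max(0, i-2) and max(0, k-i-3). Hence G(k) = mex{ G(max(0,i-2)) XOR G(max(0,k-i-3)) : 0 <= i < k }, with G(0) = 0.
G(1): splits (0,0):0^0=0 -> mex({0}) = 1
G(2): splits (0,0):0^0=0 -> mex({0}) = 1
G(3): splits (0,0):0^0=0 -> mex({0}) = 1
G(4): splits (0,1):0^1=1 (0,0):0^0=0 -> mex({0, 1}) = 2
G(5): splits (0,2):0^1=1 (0,1):0^1=1 (0,0):0^0=0 -> mex({0, 1}) = 2
G(6) = mex({1}) = 0
G(7) = mex({0, 1, 2}) = 3
G(8) = mex({0, 1, 2}) = 3
G(9) = mex({0, 2}) = 1
G(10) = mex({0, 2, 3}) = 1
G(11) = mex({0, 3}) = 1
G(12) = mex({1, 3}) = 0
G(13) = mex({0, 1, 2, 3}) = 4
G(14) = mex({0, 1, 2}) = 3
G(15) = mex({0, 1, 2}) = 3
G(16) = mex({0, 1, 2, 4}) = 3
G(17) = mex({0, 1, 3, 4}) = 2
G(18) = mex({0, 1, 3, 4}) = 2
G(19) = mex({0, 1, 3, 5}) = 2
Therefore G(19) = 2.

2


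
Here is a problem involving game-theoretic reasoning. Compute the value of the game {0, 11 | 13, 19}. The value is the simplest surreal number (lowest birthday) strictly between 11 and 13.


Left options: {0, 11}, max = 11
Right options: {13, 19}, min = 13
All options are numbers and max(Left) < min(Right), so by the simplicity theorem the value is the simplest (earliest-born) number strictly between 11 and 13.
The only integer strictly between 11 and 13 is 12.
No non-integer in the interval can be simpler: if x is a non-integer in the interval, then floor(x) or ceil(x) also lies in the interval (the interval contains an integer), and both are proper prefixes of x's sign expansion, i.e. born earlier. So the game value is 12.
Game value = 12

12


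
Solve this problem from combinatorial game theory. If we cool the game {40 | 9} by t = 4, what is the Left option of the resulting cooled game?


Original game: {40 | 9} (a switch {a | b} with a > b).
Cooling by t (for t below the temperature (a - b)/2 = 31/2) taxes each move by t: {a | b} cooled by t is {a - t | b + t}.
Cooling amount: t = 4
Cooled Left option: 40 - 4 = 36
Cooled Right option: 9 + 4 = 13
Cooled game: {36 | 13}
Left option = 36

36


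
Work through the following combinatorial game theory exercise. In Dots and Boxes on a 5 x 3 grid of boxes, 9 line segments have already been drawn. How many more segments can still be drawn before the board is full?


Grid: 5 x 3 boxes, i.e. 6 rows and 4 columns of dots.
Horizontal edges: (rows + 1) * cols = 6 * 3 = 18
Vertical edges: rows * (cols + 1) = 5 * 4 = 20
Total edges: 18 + 20 = 38
Edges drawn: 9
Remaining: 38 - 9 = 29

29


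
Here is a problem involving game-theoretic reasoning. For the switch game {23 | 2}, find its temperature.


The game is {23 | 2}, a switch {a | b} with numbers a > b.
Cooling {a | b} by t gives {a - t | b + t}, which stops being hot when a - t = b + t, i.e. at t = (a - b)/2. So the temperature of a switch is (a - b)/2.
Temperature = (Left option - Right option) / 2
= (23 - (2)) / 2
= 21 / 2
= 21/2

21/2


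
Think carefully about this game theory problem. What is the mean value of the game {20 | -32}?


Game = {20 | -32}, a switch {a | b} with numbers a > b.
Its thermograph has left wall a - t and right wall b + t, which meet at t = (a - b)/2, where both equal (a + b)/2. So the mast (mean value) is at (a + b)/2.
Mean = (20 + (-32))/2 = -12/2 = -6

-6


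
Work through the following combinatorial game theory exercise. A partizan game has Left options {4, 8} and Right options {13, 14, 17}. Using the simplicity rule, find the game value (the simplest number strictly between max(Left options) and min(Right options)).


Left options: {4, 8}, max = 8
Right options: {13, 14, 17}, min = 13
All options are numbers and max(Left) < min(Right), so by the simplicity theorem the value is the simplest (earliest-born) number strictly between 8 and 13.
Integers 9 through 12 all lie strictly between 8 and 13.
Among integers, the simplest (lowest birthday = smallest |n|; 0 is born on day 0, +-n on day n) is 9.
No non-integer in the interval can be simpler: if x is a non-integer in the interval, then floor(x) or ceil(x) also lies in the interval (the interval contains an integer), and both are proper prefixes of x's sign expansion, i.e. born earlier. So the game value is 9.
Game value = 9

9
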